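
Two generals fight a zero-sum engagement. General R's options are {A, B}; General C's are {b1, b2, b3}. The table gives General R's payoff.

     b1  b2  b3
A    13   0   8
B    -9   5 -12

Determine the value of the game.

Row minima: A → 0, B → -12; maximin = 0.
Column maxima: b1 → 13, b2 → 5, b3 → 8; minimax = 5.
0 ≠ 5, so there is no saddle point; optimal play is mixed.
b1 is strictly dominated by b3 (it gives General R strictly more in every row), so General C never plays it.
On the remaining 2×2 (A, B vs b2, b3):
Let General R play A with probability p. Expected payoff against b2: 0p + 5(1−p) = −5p + 5; against b3: 8p + (-12)(1−p) = 20p − 12.
Setting these equal: −5p + 5 = 20p − 12 ⇒ −25p = -17 ⇒ p = 17/25, and the value is (-5)·(17/25) + 5 = 8/5.
For General C: with q = P(b2), equating A's and B's payoffs gives −8q + 8 = 17q − 12 ⇒ q = 4/5.

8/5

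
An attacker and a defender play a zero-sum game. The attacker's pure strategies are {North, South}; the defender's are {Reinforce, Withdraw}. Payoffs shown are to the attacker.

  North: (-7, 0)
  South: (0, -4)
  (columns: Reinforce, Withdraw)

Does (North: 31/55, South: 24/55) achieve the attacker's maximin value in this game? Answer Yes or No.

Against Reinforce this mix gives (31/55)·(-7) + (24/55)·0 = -217/55.
Against Withdraw this mix gives (31/55)·0 + (24/55)·(-4) = -96/55.
The defender will play Reinforce, holding the attacker to -217/55. Shifting weight toward the row that does better against Reinforce would raise this floor (the equalizing mix achieves -28/11 against both Reinforce and Withdraw), so the proposed strategy is not optimal.

No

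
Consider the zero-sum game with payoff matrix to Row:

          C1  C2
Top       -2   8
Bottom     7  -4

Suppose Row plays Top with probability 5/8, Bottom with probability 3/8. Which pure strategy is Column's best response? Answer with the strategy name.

C1

If Column plays C1, Row's expected payoff is (5/8)·(-2) + (3/8)·7 = 11/8.
If Column plays C2, Row's expected payoff is (5/8)·8 + (3/8)·(-4) = 7/2.
Column minimizes Row's payoff; the smallest is 11/8, so the best response is C1.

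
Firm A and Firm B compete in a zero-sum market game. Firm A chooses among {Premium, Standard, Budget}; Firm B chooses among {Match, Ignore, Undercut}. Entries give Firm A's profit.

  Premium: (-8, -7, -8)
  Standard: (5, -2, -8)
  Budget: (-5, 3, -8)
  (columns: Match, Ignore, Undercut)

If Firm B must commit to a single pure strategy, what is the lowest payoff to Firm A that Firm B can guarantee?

-8

Column maxima: Match → 5, Ignore → 3, Undercut → -8.
The smallest of these is -8.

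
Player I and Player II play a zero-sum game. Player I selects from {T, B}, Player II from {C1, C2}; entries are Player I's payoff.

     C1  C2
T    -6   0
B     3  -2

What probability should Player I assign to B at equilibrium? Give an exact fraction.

6/11

Row minima: T → -6, B → -2; maximin = -2.
Column maxima: C1 → 3, C2 → 0; minimax = 0.
-2 ≠ 0, so there is no saddle point; optimal play is mixed.
Let Player I play T with probability p. Expected payoff against C1: (-6)p + 3(1−p) = −9p + 3; against C2: 0p + (-2)(1−p) = 2p − 2.
Setting these equal: −9p + 3 = 2p − 2 ⇒ −11p = -5 ⇒ p = 5/11, and the value is (-9)·(5/11) + 3 = -12/11.
For Player II: with q = P(C1), equating T's and B's payoffs gives −6q = 5q − 2 ⇒ q = 2/11.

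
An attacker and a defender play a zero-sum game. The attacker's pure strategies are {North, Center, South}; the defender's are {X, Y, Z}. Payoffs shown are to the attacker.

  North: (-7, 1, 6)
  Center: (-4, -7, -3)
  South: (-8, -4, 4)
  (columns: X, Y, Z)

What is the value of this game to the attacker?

-53/11

Row minima: North → -7, Center → -7, South → -8; maximin = -7.
Column maxima: X → -4, Y → 1, Z → 6; minimax = -4.
-7 ≠ -4, so there is no saddle point; optimal play is mixed.
South is strictly dominated by North, so the attacker never plays it.
Z is strictly dominated by X (it gives the attacker strictly more in every row), so the defender never plays it.
On the remaining 2×2 (North, Center vs X, Y):
Let the attacker play North with probability p. Expected payoff against X: (-7)p + (-4)(1−p) = −3p − 4; against Y: 1p + (-7)(1−p) = 8p − 7.
Setting these equal: −3p − 4 = 8p − 7 ⇒ −11p = -3 ⇒ p = 3/11, and the value is (-3)·(3/11) − 4 = -53/11.
For the defender: with q = P(X), equating North's and Center's payoffs gives −8q + 1 = 3q − 7 ⇒ q = 8/11.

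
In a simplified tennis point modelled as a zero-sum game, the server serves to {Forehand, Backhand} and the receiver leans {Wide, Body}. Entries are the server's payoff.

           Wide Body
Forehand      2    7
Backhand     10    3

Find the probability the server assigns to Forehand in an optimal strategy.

7/12

Row minima: Forehand → 2, Backhand → 3; maximin = 3.
Column maxima: Wide → 10, Body → 7; minimax = 7.
3 ≠ 7, so there is no saddle point; optimal play is mixed.
Let the server play Forehand with probability p. Expected payoff against Wide: 2p + 10(1−p) = −8p + 10; against Body: 7p + 3(1−p) = 4p + 3.
Setting these equal: −8p + 10 = 4p + 3 ⇒ −12p = -7 ⇒ p = 7/12, and the value is (-8)·(7/12) + 10 = 16/3.
For the receiver: with q = P(Wide), equating Forehand's and Backhand's payoffs gives −5q + 7 = 7q + 3 ⇒ q = 1/3.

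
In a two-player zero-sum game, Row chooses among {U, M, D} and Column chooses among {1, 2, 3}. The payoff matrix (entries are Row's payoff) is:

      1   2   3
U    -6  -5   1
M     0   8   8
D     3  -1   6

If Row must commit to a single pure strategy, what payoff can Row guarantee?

Row minima: U → -6, M → 0, D → -1.
The best of these is 0.

0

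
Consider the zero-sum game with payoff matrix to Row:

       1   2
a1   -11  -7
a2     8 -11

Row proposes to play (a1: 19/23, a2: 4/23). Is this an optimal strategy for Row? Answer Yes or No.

Against 1 this mix gives (19/23)·(-11) + (4/23)·8 = -177/23.
Against 2 this mix gives (19/23)·(-7) + (4/23)·(-11) = -177/23.
All of Column's active replies (1, 2) yield -177/23, and no column does worse for Row. The mix makes Column indifferent and guarantees -177/23, so it is optimal.

Yes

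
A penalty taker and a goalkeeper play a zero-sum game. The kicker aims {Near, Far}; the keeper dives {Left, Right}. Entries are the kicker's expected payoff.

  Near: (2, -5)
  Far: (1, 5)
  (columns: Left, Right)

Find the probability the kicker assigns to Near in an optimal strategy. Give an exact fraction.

Row minima: Near → -5, Far → 1; maximin = 1.
Column maxima: Left → 2, Right → 5; minimax = 2.
1 ≠ 2, so there is no saddle point; optimal play is mixed.
Let the kicker play Near with probability p. Expected payoff against Left: 2p + 1(1−p) = p + 1; against Right: (-5)p + 5(1−p) = −10p + 5.
Setting these equal: p + 1 = −10p + 5 ⇒ 11p = 4 ⇒ p = 4/11, and the value is (1)·(4/11) + 1 = 15/11.
For the keeper: with q = P(Left), equating Near's and Far's payoffs gives 7q − 5 = −4q + 5 ⇒ q = 10/11.

4/11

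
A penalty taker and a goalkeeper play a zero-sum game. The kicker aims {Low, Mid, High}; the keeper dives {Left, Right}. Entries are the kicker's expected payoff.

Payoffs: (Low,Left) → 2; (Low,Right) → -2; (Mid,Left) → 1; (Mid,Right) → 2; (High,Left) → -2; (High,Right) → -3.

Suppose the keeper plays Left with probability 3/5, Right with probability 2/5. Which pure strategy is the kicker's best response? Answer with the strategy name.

Expected payoff of Low: (3/5)·2 + (2/5)·(-2) = 2/5.
Expected payoff of Mid: (3/5)·1 + (2/5)·2 = 7/5.
Expected payoff of High: (3/5)·(-2) + (2/5)·(-3) = -12/5.
The largest is 7/5, so the kicker's best response is Mid.

Mid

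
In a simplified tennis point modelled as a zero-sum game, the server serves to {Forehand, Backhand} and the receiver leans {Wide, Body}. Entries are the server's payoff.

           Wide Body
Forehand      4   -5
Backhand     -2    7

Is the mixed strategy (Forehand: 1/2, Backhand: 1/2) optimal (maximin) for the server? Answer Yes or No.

Against Wide this mix gives (1/2)·4 + (1/2)·(-2) = 1.
Against Body this mix gives (1/2)·(-5) + (1/2)·7 = 1.
All of the receiver's active replies (Wide, Body) yield 1, and no column does worse for the server. The mix makes the receiver indifferent and guarantees 1, so it is optimal.

Yes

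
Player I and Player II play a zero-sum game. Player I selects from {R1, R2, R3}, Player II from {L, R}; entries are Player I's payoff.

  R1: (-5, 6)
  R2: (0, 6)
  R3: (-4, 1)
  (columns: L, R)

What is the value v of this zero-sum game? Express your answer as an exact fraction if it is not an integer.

0

Row minima: R1 → -5, R2 → 0, R3 → -4; maximin = 0.
Column maxima: L → 0, R → 6; minimax = 0.
Since maximin = minimax = 0, there is a saddle point and the value is 0.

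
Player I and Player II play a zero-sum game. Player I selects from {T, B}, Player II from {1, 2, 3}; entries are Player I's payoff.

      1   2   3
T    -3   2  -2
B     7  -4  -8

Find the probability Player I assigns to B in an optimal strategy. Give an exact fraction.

Row minima: T → -3, B → -8; maximin = -3.
Column maxima: 1 → 7, 2 → 2, 3 → -2; minimax = -2.
-3 ≠ -2, so there is no saddle point; optimal play is mixed.
2 is strictly dominated by 3 (it gives Player I strictly more in every row), so Player II never plays it.
On the remaining 2×2 (T, B vs 1, 3):
Let Player I play T with probability p. Expected payoff against 1: (-3)p + 7(1−p) = −10p + 7; against 3: (-2)p + (-8)(1−p) = 6p − 8.
Setting these equal: −10p + 7 = 6p − 8 ⇒ −16p = -15 ⇒ p = 15/16, and the value is (-10)·(15/16) + 7 = -19/8.
For Player II: with q = P(1), equating T's and B's payoffs gives −q − 2 = 15q − 8 ⇒ q = 3/8.

1/16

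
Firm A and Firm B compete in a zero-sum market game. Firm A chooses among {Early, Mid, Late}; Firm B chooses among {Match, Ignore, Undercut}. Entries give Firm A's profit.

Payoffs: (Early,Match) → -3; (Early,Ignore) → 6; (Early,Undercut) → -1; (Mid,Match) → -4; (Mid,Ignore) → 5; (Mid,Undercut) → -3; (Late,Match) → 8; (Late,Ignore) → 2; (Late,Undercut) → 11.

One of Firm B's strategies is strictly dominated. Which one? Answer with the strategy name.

Undercut

Match holds Firm A's payoff strictly below Undercut in every row: -3 < -1, -4 < -3, 8 < 11.
So Undercut is strictly dominated for Firm B.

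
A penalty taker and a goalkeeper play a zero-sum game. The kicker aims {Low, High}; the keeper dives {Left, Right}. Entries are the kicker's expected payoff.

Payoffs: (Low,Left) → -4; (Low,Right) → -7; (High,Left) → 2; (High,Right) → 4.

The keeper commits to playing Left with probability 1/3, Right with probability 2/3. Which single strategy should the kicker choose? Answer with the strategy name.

High

Expected payoff of Low: (1/3)·(-4) + (2/3)·(-7) = -6.
Expected payoff of High: (1/3)·2 + (2/3)·4 = 10/3.
The largest is 10/3, so the kicker's best response is High.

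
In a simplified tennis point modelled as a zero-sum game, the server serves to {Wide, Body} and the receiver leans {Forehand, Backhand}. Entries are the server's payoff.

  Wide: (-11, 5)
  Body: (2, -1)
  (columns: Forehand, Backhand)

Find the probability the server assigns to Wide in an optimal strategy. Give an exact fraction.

3/19

Row minima: Wide → -11, Body → -1; maximin = -1.
Column maxima: Forehand → 2, Backhand → 5; minimax = 2.
-1 ≠ 2, so there is no saddle point; optimal play is mixed.
Let the server play Wide with probability p. Expected payoff against Forehand: (-11)p + 2(1−p) = −13p + 2; against Backhand: 5p + (-1)(1−p) = 6p − 1.
Setting these equal: −13p + 2 = 6p − 1 ⇒ −19p = -3 ⇒ p = 3/19, and the value is (-13)·(3/19) + 2 = -1/19.
For the receiver: with q = P(Forehand), equating Wide's and Body's payoffs gives −16q + 5 = 3q − 1 ⇒ q = 6/19.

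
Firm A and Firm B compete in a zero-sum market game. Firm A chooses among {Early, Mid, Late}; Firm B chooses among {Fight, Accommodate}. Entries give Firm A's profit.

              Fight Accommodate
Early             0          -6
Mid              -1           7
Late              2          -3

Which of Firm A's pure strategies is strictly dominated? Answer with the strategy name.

Late gives a strictly higher payoff than Early against every column: 2 > 0, -3 > -6.
So Early is strictly dominated and Firm A never plays it.

Early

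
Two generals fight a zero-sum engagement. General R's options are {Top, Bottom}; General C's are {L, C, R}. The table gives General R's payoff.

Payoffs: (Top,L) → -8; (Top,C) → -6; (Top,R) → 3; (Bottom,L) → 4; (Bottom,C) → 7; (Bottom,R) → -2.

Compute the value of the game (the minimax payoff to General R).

Row minima: Top → -8, Bottom → -2; maximin = -2.
Column maxima: L → 4, C → 7, R → 3; minimax = 3.
-2 ≠ 3, so there is no saddle point; optimal play is mixed.
C is strictly dominated by L (it gives General R strictly more in every row), so General C never plays it.
On the remaining 2×2 (Top, Bottom vs L, R):
Let General R play Top with probability p. Expected payoff against L: (-8)p + 4(1−p) = −12p + 4; against R: 3p + (-2)(1−p) = 5p − 2.
Setting these equal: −12p + 4 = 5p − 2 ⇒ −17p = -6 ⇒ p = 6/17, and the value is (-12)·(6/17) + 4 = -4/17.
For General C: with q = P(L), equating Top's and Bottom's payoffs gives −11q + 3 = 6q − 2 ⇒ q = 5/17.

-4/17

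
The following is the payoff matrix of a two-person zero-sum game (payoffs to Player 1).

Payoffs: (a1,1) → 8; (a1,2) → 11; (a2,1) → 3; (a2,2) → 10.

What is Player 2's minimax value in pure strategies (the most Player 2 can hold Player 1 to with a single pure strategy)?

8

Column maxima: 1 → 8, 2 → 11.
The smallest of these is 8.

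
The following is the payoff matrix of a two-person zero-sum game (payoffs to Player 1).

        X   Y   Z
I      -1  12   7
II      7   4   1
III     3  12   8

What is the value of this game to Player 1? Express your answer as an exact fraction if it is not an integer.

Row minima: I → -1, II → 1, III → 3; maximin = 3.
Column maxima: X → 7, Y → 12, Z → 8; minimax = 7.
3 ≠ 7, so there is no saddle point; optimal play is mixed.
Y is strictly dominated by Z (it gives Player 1 strictly more in every row), so Player 2 never plays it.
With Y eliminated, I is strictly dominated by III (III gives Player 1 strictly more in every remaining column), so Player 1 never plays it.
On the remaining 2×2 (II, III vs X, Z):
Let Player 1 play II with probability p. Expected payoff against X: 7p + 3(1−p) = 4p + 3; against Z: 1p + 8(1−p) = −7p + 8.
Setting these equal: 4p + 3 = −7p + 8 ⇒ 11p = 5 ⇒ p = 5/11, and the value is (4)·(5/11) + 3 = 53/11.
For Player 2: with q = P(X), equating II's and III's payoffs gives 6q + 1 = −5q + 8 ⇒ q = 7/11.

53/11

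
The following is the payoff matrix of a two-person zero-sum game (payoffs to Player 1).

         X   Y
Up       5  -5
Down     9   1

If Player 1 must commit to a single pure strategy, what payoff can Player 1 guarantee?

Row minima: Up → -5, Down → 1.
The best of these is 1.

1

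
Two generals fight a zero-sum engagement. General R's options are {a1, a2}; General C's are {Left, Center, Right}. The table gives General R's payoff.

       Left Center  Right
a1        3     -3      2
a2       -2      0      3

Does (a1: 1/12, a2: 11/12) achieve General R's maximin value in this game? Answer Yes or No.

No

Against Left this mix gives (1/12)·3 + (11/12)·(-2) = -19/12.
Against Center this mix gives (1/12)·(-3) + (11/12)·0 = -1/4.
Against Right this mix gives (1/12)·2 + (11/12)·3 = 35/12.
General C will play Left, holding General R to -19/12. Shifting weight toward the row that does better against Left would raise this floor (the equalizing mix achieves -3/4 against both Left and Center), so the proposed strategy is not optimal.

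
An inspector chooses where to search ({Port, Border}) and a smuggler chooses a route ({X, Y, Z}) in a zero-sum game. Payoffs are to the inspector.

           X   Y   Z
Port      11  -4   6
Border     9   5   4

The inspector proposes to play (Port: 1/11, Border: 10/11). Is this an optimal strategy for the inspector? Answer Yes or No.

Yes

Against X this mix gives (1/11)·11 + (10/11)·9 = 101/11.
Against Y this mix gives (1/11)·(-4) + (10/11)·5 = 46/11.
Against Z this mix gives (1/11)·6 + (10/11)·4 = 46/11.
All of the smuggler's active replies (Y, Z) yield 46/11, and no column does worse for the inspector. The mix makes the smuggler indifferent and guarantees 46/11, so it is optimal.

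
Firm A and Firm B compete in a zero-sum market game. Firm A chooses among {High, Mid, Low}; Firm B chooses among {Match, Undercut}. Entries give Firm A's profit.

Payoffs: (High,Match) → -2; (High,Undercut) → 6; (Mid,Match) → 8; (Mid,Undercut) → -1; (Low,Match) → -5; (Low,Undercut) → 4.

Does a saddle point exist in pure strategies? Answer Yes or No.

Row minima: High → -2, Mid → -1, Low → -5; maximin = -1.
Column maxima: Match → 8, Undercut → 6; minimax = 6.
-1 ≠ 6, so no pure-strategy equilibrium exists.

No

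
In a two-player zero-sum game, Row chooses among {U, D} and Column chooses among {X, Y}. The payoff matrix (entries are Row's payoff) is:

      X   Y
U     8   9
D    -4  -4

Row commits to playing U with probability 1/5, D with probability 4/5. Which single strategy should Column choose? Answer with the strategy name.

If Column plays X, Row's expected payoff is (1/5)·8 + (4/5)·(-4) = -8/5.
If Column plays Y, Row's expected payoff is (1/5)·9 + (4/5)·(-4) = -7/5.
Column minimizes Row's payoff; the smallest is -8/5, so the best response is X.

X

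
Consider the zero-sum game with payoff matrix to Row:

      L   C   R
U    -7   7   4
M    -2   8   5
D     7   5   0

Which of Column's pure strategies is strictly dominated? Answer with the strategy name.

R holds Row's payoff strictly below C in every row: 4 < 7, 5 < 8, 0 < 5.
So C is strictly dominated for Column.

C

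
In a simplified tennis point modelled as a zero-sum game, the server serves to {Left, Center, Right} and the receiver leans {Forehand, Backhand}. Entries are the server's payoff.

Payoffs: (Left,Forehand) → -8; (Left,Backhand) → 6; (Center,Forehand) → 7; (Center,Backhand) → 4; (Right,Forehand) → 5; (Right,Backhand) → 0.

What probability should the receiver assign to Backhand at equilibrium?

Row minima: Left → -8, Center → 4, Right → 0; maximin = 4.
Column maxima: Forehand → 7, Backhand → 6; minimax = 6.
4 ≠ 6, so there is no saddle point; optimal play is mixed.
Right is strictly dominated by Center, so the server never plays it.
On the remaining 2×2 (Left, Center vs Forehand, Backhand):
Let the server play Left with probability p. Expected payoff against Forehand: (-8)p + 7(1−p) = −15p + 7; against Backhand: 6p + 4(1−p) = 2p + 4.
Setting these equal: −15p + 7 = 2p + 4 ⇒ −17p = -3 ⇒ p = 3/17, and the value is (-15)·(3/17) + 7 = 74/17.
For the receiver: with q = P(Forehand), equating Left's and Center's payoffs gives −14q + 6 = 3q + 4 ⇒ q = 2/17.

15/17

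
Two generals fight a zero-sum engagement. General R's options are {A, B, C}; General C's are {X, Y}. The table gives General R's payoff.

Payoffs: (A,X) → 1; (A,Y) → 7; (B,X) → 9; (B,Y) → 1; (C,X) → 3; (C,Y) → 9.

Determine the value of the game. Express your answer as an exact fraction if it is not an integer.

39/7

Row minima: A → 1, B → 1, C → 3; maximin = 3.
Column maxima: X → 9, Y → 9; minimax = 9.
3 ≠ 9, so there is no saddle point; optimal play is mixed.
A is strictly dominated by C, so General R never plays it.
On the remaining 2×2 (B, C vs X, Y):
Let General R play B with probability p. Expected payoff against X: 9p + 3(1−p) = 6p + 3; against Y: 1p + 9(1−p) = −8p + 9.
Setting these equal: 6p + 3 = −8p + 9 ⇒ 14p = 6 ⇒ p = 3/7, and the value is (6)·(3/7) + 3 = 39/7.
For General C: with q = P(X), equating B's and C's payoffs gives 8q + 1 = −6q + 9 ⇒ q = 4/7.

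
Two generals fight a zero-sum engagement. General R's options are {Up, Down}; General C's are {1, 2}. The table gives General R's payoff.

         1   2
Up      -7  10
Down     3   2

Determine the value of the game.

22/9

Row minima: Up → -7, Down → 2; maximin = 2.
Column maxima: 1 → 3, 2 → 10; minimax = 3.
2 ≠ 3, so there is no saddle point; optimal play is mixed.
Let General R play Up with probability p. Expected payoff against 1: (-7)p + 3(1−p) = −10p + 3; against 2: 10p + 2(1−p) = 8p + 2.
Setting these equal: −10p + 3 = 8p + 2 ⇒ −18p = -1 ⇒ p = 1/18, and the value is (-10)·(1/18) + 3 = 22/9.
For General C: with q = P(1), equating Up's and Down's payoffs gives −17q + 10 = q + 2 ⇒ q = 4/9.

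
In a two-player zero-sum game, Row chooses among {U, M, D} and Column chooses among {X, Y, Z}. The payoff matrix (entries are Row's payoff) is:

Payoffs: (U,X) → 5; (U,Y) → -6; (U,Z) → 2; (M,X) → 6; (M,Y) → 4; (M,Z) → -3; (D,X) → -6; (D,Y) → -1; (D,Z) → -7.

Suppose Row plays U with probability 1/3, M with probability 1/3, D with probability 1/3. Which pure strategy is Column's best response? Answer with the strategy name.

Z

If Column plays X, Row's expected payoff is (1/3)·5 + (1/3)·6 + (1/3)·(-6) = 5/3.
If Column plays Y, Row's expected payoff is (1/3)·(-6) + (1/3)·4 + (1/3)·(-1) = -1.
If Column plays Z, Row's expected payoff is (1/3)·2 + (1/3)·(-3) + (1/3)·(-7) = -8/3.
Column minimizes Row's payoff; the smallest is -8/3, so the best response is Z.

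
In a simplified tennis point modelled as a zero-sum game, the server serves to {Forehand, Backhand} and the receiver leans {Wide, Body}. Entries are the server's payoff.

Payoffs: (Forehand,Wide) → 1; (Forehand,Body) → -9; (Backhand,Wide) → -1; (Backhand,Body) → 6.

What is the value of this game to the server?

-3/17

Row minima: Forehand → -9, Backhand → -1; maximin = -1.
Column maxima: Wide → 1, Body → 6; minimax = 1.
-1 ≠ 1, so there is no saddle point; optimal play is mixed.
Let the server play Forehand with probability p. Expected payoff against Wide: 1p + (-1)(1−p) = 2p − 1; against Body: (-9)p + 6(1−p) = −15p + 6.
Setting these equal: 2p − 1 = −15p + 6 ⇒ 17p = 7 ⇒ p = 7/17, and the value is (2)·(7/17) − 1 = -3/17.
For the receiver: with q = P(Wide), equating Forehand's and Backhand's payoffs gives 10q − 9 = −7q + 6 ⇒ q = 15/17.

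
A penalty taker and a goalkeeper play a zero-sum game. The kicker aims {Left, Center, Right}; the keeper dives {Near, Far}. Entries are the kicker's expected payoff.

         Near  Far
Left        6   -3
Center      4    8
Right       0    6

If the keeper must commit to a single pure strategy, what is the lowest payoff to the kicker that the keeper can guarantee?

6

Column maxima: Near → 6, Far → 8.
The smallest of these is 6.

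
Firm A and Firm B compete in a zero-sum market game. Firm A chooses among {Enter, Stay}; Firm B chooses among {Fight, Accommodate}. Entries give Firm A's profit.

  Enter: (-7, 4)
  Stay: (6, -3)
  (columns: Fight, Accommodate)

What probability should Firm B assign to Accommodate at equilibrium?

13/20

Row minima: Enter → -7, Stay → -3; maximin = -3.
Column maxima: Fight → 6, Accommodate → 4; minimax = 4.
-3 ≠ 4, so there is no saddle point; optimal play is mixed.
Let Firm A play Enter with probability p. Expected payoff against Fight: (-7)p + 6(1−p) = −13p + 6; against Accommodate: 4p + (-3)(1−p) = 7p − 3.
Setting these equal: −13p + 6 = 7p − 3 ⇒ −20p = -9 ⇒ p = 9/20, and the value is (-13)·(9/20) + 6 = 3/20.
For Firm B: with q = P(Fight), equating Enter's and Stay's payoffs gives −11q + 4 = 9q − 3 ⇒ q = 7/20.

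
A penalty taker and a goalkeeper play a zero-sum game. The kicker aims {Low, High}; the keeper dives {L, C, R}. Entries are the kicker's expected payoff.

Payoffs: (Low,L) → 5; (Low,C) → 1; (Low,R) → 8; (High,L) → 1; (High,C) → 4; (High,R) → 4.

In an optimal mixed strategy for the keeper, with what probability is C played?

Row minima: Low → 1, High → 1; maximin = 1.
Column maxima: L → 5, C → 4, R → 8; minimax = 4.
1 ≠ 4, so there is no saddle point; optimal play is mixed.
R is strictly dominated by L (it gives the kicker strictly more in every row), so the keeper never plays it.
On the remaining 2×2 (Low, High vs L, C):
Let the kicker play Low with probability p. Expected payoff against L: 5p + 1(1−p) = 4p + 1; against C: 1p + 4(1−p) = −3p + 4.
Setting these equal: 4p + 1 = −3p + 4 ⇒ 7p = 3 ⇒ p = 3/7, and the value is (4)·(3/7) + 1 = 19/7.
For the keeper: with q = P(L), equating Low's and High's payoffs gives 4q + 1 = −3q + 4 ⇒ q = 3/7.

4/7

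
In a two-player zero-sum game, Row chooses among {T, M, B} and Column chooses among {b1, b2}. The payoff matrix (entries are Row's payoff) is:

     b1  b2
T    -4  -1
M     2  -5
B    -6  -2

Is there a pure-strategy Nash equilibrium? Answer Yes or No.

Row minima: T → -4, M → -5, B → -6; maximin = -4.
Column maxima: b1 → 2, b2 → -1; minimax = -1.
-4 ≠ -1, so no pure-strategy equilibrium exists.

No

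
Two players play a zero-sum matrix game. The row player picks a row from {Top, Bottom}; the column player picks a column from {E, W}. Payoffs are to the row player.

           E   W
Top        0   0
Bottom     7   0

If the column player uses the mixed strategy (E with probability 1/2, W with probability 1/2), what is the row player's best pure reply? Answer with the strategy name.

Expected payoff of Top: (1/2)·0 + (1/2)·0 = 0.
Expected payoff of Bottom: (1/2)·7 + (1/2)·0 = 7/2.
The largest is 7/2, so the row player's best response is Bottom.

Bottom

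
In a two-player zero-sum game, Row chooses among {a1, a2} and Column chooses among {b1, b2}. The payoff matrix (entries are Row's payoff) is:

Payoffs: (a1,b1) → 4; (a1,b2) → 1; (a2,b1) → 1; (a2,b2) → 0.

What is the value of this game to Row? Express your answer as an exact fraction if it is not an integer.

Row minima: a1 → 1, a2 → 0; maximin = 1.
Column maxima: b1 → 4, b2 → 1; minimax = 1.
Since maximin = minimax = 1, there is a saddle point and the value is 1.

1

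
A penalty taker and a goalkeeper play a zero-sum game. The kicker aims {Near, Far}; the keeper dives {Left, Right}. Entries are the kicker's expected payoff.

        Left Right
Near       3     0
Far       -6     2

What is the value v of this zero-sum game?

6/11

Row minima: Near → 0, Far → -6; maximin = 0.
Column maxima: Left → 3, Right → 2; minimax = 2.
0 ≠ 2, so there is no saddle point; optimal play is mixed.
Let the kicker play Near with probability p. Expected payoff against Left: 3p + (-6)(1−p) = 9p − 6; against Right: 0p + 2(1−p) = −2p + 2.
Setting these equal: 9p − 6 = −2p + 2 ⇒ 11p = 8 ⇒ p = 8/11, and the value is (9)·(8/11) − 6 = 6/11.
For the keeper: with q = P(Left), equating Near's and Far's payoffs gives 3q = −8q + 2 ⇒ q = 2/11.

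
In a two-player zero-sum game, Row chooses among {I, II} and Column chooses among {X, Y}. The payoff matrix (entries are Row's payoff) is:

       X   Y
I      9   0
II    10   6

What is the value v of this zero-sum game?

6

Row minima: I → 0, II → 6; maximin = 6.
Column maxima: X → 10, Y → 6; minimax = 6.
Since maximin = minimax = 6, there is a saddle point and the value is 6.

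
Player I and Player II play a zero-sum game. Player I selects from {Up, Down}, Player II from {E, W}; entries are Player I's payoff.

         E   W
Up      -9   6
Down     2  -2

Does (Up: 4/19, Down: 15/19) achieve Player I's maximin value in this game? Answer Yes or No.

Yes

Against E this mix gives (4/19)·(-9) + (15/19)·2 = -6/19.
Against W this mix gives (4/19)·6 + (15/19)·(-2) = -6/19.
All of Player II's active replies (E, W) yield -6/19, and no column does worse for Player I. The mix makes Player II indifferent and guarantees -6/19, so it is optimal.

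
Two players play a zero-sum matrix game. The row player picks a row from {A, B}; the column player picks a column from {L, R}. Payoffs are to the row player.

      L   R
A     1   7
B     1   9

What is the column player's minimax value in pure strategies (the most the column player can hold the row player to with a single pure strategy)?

Column maxima: L → 1, R → 9.
The smallest of these is 1.

1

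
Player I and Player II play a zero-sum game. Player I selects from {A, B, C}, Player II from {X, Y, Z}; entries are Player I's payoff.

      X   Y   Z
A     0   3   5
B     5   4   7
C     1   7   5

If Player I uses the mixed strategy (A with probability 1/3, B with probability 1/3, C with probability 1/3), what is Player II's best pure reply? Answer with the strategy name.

If Player II plays X, Player I's expected payoff is (1/3)·0 + (1/3)·5 + (1/3)·1 = 2.
If Player II plays Y, Player I's expected payoff is (1/3)·3 + (1/3)·4 + (1/3)·7 = 14/3.
If Player II plays Z, Player I's expected payoff is (1/3)·5 + (1/3)·7 + (1/3)·5 = 17/3.
Player II minimizes Player I's payoff; the smallest is 2, so the best response is X.

X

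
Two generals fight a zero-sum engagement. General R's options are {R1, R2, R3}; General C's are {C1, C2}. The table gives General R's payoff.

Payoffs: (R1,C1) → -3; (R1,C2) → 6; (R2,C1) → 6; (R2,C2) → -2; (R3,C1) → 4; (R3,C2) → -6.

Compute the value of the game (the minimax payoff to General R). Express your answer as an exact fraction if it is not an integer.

Row minima: R1 → -3, R2 → -2, R3 → -6; maximin = -2.
Column maxima: C1 → 6, C2 → 6; minimax = 6.
-2 ≠ 6, so there is no saddle point; optimal play is mixed.
R3 is strictly dominated by R2, so General R never plays it.
On the remaining 2×2 (R1, R2 vs C1, C2):
Let General R play R1 with probability p. Expected payoff against C1: (-3)p + 6(1−p) = −9p + 6; against C2: 6p + (-2)(1−p) = 8p − 2.
Setting these equal: −9p + 6 = 8p − 2 ⇒ −17p = -8 ⇒ p = 8/17, and the value is (-9)·(8/17) + 6 = 30/17.
For General C: with q = P(C1), equating R1's and R2's payoffs gives −9q + 6 = 8q − 2 ⇒ q = 8/17.

30/17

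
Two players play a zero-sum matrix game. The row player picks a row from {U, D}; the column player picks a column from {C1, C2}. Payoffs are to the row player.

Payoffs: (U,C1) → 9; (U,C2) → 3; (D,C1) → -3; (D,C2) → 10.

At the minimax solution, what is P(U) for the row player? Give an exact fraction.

Row minima: U → 3, D → -3; maximin = 3.
Column maxima: C1 → 9, C2 → 10; minimax = 9.
3 ≠ 9, so there is no saddle point; optimal play is mixed.
Let the row player play U with probability p. Expected payoff against C1: 9p + (-3)(1−p) = 12p − 3; against C2: 3p + 10(1−p) = −7p + 10.
Setting these equal: 12p − 3 = −7p + 10 ⇒ 19p = 13 ⇒ p = 13/19, and the value is (12)·(13/19) − 3 = 99/19.
For the column player: with q = P(C1), equating U's and D's payoffs gives 6q + 3 = −13q + 10 ⇒ q = 7/19.

13/19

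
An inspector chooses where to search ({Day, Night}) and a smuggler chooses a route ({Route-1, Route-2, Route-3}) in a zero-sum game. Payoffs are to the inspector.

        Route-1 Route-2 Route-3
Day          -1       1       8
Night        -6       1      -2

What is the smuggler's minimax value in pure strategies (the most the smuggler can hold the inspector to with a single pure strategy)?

Column maxima: Route-1 → -1, Route-2 → 1, Route-3 → 8.
The smallest of these is -1.

-1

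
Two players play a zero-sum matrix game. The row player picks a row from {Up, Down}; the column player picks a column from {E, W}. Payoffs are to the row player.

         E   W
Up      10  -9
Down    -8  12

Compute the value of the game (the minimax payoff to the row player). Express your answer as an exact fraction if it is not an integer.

16/13

Row minima: Up → -9, Down → -8; maximin = -8.
Column maxima: E → 10, W → 12; minimax = 10.
-8 ≠ 10, so there is no saddle point; optimal play is mixed.
Let the row player play Up with probability p. Expected payoff against E: 10p + (-8)(1−p) = 18p − 8; against W: (-9)p + 12(1−p) = −21p + 12.
Setting these equal: 18p − 8 = −21p + 12 ⇒ 39p = 20 ⇒ p = 20/39, and the value is (18)·(20/39) − 8 = 16/13.
For the column player: with q = P(E), equating Up's and Down's payoffs gives 19q − 9 = −20q + 12 ⇒ q = 7/13.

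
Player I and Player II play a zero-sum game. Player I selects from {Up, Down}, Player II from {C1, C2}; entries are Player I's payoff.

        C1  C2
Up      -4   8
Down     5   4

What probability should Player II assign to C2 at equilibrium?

Row minima: Up → -4, Down → 4; maximin = 4.
Column maxima: C1 → 5, C2 → 8; minimax = 5.
4 ≠ 5, so there is no saddle point; optimal play is mixed.
Let Player I play Up with probability p. Expected payoff against C1: (-4)p + 5(1−p) = −9p + 5; against C2: 8p + 4(1−p) = 4p + 4.
Setting these equal: −9p + 5 = 4p + 4 ⇒ −13p = -1 ⇒ p = 1/13, and the value is (-9)·(1/13) + 5 = 56/13.
For Player II: with q = P(C1), equating Up's and Down's payoffs gives −12q + 8 = q + 4 ⇒ q = 4/13.

9/13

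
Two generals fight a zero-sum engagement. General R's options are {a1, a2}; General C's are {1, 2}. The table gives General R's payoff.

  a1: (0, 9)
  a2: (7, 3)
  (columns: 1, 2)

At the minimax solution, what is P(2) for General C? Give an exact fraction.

7/13

Row minima: a1 → 0, a2 → 3; maximin = 3.
Column maxima: 1 → 7, 2 → 9; minimax = 7.
3 ≠ 7, so there is no saddle point; optimal play is mixed.
Let General R play a1 with probability p. Expected payoff against 1: 0p + 7(1−p) = −7p + 7; against 2: 9p + 3(1−p) = 6p + 3.
Setting these equal: −7p + 7 = 6p + 3 ⇒ −13p = -4 ⇒ p = 4/13, and the value is (-7)·(4/13) + 7 = 63/13.
For General C: with q = P(1), equating a1's and a2's payoffs gives −9q + 9 = 4q + 3 ⇒ q = 6/13.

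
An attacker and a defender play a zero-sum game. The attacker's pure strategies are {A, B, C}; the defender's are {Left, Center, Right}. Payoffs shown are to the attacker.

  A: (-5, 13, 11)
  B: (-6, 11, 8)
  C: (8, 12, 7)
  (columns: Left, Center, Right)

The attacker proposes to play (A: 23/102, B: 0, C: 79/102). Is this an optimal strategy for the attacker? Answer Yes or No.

Against Left this mix gives (23/102)·(-5) + (79/102)·8 = 517/102.
Against Center this mix gives (23/102)·13 + (79/102)·12 = 1247/102.
Against Right this mix gives (23/102)·11 + (79/102)·7 = 403/51.
The defender will play Left, holding the attacker to 517/102. Shifting weight toward the row that does better against Left would raise this floor (the equalizing mix achieves 123/17 against both Left and Right), so the proposed strategy is not optimal.

No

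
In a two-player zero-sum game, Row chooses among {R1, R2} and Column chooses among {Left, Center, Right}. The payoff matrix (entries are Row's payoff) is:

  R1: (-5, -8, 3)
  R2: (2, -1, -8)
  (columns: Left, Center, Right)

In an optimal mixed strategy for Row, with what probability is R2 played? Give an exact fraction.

Row minima: R1 → -8, R2 → -8; maximin = -8.
Column maxima: Left → 2, Center → -1, Right → 3; minimax = -1.
-8 ≠ -1, so there is no saddle point; optimal play is mixed.
Left is strictly dominated by Center (it gives Row strictly more in every row), so Column never plays it.
On the remaining 2×2 (R1, R2 vs Center, Right):
Let Row play R1 with probability p. Expected payoff against Center: (-8)p + (-1)(1−p) = −7p − 1; against Right: 3p + (-8)(1−p) = 11p − 8.
Setting these equal: −7p − 1 = 11p − 8 ⇒ −18p = -7 ⇒ p = 7/18, and the value is (-7)·(7/18) − 1 = -67/18.
For Column: with q = P(Center), equating R1's and R2's payoffs gives −11q + 3 = 7q − 8 ⇒ q = 11/18.

11/18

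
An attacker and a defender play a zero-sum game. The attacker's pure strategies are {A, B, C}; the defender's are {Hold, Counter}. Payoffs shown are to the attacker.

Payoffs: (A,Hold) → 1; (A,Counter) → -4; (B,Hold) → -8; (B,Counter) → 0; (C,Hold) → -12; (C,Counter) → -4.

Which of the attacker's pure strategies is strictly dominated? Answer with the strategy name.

B gives a strictly higher payoff than C against every column: -8 > -12, 0 > -4.
So C is strictly dominated and the attacker never plays it.

C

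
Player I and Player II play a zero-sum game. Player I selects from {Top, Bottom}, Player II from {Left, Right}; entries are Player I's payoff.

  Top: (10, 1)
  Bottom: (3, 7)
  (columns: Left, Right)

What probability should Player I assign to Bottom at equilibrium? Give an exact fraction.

Row minima: Top → 1, Bottom → 3; maximin = 3.
Column maxima: Left → 10, Right → 7; minimax = 7.
3 ≠ 7, so there is no saddle point; optimal play is mixed.
Let Player I play Top with probability p. Expected payoff against Left: 10p + 3(1−p) = 7p + 3; against Right: 1p + 7(1−p) = −6p + 7.
Setting these equal: 7p + 3 = −6p + 7 ⇒ 13p = 4 ⇒ p = 4/13, and the value is (7)·(4/13) + 3 = 67/13.
For Player II: with q = P(Left), equating Top's and Bottom's payoffs gives 9q + 1 = −4q + 7 ⇒ q = 6/13.

9/13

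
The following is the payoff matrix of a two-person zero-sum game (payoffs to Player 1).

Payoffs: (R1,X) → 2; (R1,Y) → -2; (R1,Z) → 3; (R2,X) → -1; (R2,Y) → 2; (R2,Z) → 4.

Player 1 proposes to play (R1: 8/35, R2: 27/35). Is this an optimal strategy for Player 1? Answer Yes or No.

No

Against X this mix gives (8/35)·2 + (27/35)·(-1) = -11/35.
Against Y this mix gives (8/35)·(-2) + (27/35)·2 = 38/35.
Against Z this mix gives (8/35)·3 + (27/35)·4 = 132/35.
Player 2 will play X, holding Player 1 to -11/35. Shifting weight toward the row that does better against X would raise this floor (the equalizing mix achieves 2/7 against both X and Y), so the proposed strategy is not optimal.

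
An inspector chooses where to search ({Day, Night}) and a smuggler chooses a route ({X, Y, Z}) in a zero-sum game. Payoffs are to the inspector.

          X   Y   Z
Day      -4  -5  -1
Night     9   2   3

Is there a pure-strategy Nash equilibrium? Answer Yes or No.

Row minima: Day → -5, Night → 2; maximin = 2.
Column maxima: X → 9, Y → 2, Z → 3; minimax = 2.
maximin = minimax = 2, so a saddle point exists.

Yes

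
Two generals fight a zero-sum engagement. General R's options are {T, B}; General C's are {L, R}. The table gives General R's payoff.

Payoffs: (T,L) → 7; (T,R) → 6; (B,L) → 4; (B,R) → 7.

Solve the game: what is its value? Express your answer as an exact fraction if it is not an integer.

Row minima: T → 6, B → 4; maximin = 6.
Column maxima: L → 7, R → 7; minimax = 7.
6 ≠ 7, so there is no saddle point; optimal play is mixed.
Let General R play T with probability p. Expected payoff against L: 7p + 4(1−p) = 3p + 4; against R: 6p + 7(1−p) = −p + 7.
Setting these equal: 3p + 4 = −p + 7 ⇒ 4p = 3 ⇒ p = 3/4, and the value is (3)·(3/4) + 4 = 25/4.
For General C: with q = P(L), equating T's and B's payoffs gives q + 6 = −3q + 7 ⇒ q = 1/4.

25/4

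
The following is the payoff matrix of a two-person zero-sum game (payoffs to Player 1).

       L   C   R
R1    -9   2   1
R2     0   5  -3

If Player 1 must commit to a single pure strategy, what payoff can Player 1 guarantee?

-3

Row minima: R1 → -9, R2 → -3.
The best of these is -3.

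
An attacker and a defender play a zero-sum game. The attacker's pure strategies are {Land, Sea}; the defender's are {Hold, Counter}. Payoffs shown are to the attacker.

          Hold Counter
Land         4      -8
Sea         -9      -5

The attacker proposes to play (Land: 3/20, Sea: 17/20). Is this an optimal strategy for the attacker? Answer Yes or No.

No

Against Hold this mix gives (3/20)·4 + (17/20)·(-9) = -141/20.
Against Counter this mix gives (3/20)·(-8) + (17/20)·(-5) = -109/20.
The defender will play Hold, holding the attacker to -141/20. Shifting weight toward the row that does better against Hold would raise this floor (the equalizing mix achieves -23/4 against both Hold and Counter), so the proposed strategy is not optimal.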